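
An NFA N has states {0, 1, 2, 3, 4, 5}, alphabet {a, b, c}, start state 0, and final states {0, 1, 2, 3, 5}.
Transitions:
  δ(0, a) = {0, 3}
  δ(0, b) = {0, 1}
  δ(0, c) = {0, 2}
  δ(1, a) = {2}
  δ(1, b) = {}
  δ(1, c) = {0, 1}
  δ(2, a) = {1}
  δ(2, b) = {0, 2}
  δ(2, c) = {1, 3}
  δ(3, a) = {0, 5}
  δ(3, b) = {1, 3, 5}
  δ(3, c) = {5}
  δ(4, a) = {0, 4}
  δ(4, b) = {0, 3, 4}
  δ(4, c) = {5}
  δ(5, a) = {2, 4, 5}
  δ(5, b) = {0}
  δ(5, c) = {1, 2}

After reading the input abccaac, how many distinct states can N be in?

Start: {0}
read a: {0, 3}
read b: {0, 1, 3, 5}
read c: {0, 1, 2, 5}
read c: {0, 1, 2, 3}
read a: {0, 1, 2, 3, 5}
read a: {0, 1, 2, 3, 4, 5}
read c: {0, 1, 2, 3, 5}
Final reachable set {0, 1, 2, 3, 5} has 5 states.

5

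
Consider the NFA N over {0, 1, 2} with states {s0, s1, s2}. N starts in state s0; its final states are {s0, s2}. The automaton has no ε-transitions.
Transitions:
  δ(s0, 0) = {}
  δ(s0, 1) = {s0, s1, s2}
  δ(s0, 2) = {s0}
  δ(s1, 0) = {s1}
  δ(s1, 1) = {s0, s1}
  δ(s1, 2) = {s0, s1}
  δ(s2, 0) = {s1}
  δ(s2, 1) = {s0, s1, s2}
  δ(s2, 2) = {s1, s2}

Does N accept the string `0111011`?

Start: {s0}
read 0: {}
The reachable set is empty and stays empty for the remaining 6 symbols.
Reachable ∩ accepting = {} — empty.

rejected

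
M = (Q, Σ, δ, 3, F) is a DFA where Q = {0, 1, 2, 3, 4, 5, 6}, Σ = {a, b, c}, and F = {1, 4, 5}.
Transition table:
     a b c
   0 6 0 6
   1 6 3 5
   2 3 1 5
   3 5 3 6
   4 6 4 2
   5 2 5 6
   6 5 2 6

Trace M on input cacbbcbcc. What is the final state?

6

3 --c--> 6
6 --a--> 5
5 --c--> 6
6 --b--> 2
2 --b--> 1
1 --c--> 5
5 --b--> 5
5 --c--> 6
6 --c--> 6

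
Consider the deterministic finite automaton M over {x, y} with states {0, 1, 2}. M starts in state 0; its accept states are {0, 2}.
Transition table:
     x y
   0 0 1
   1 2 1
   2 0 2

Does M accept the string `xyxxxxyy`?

0 --x--> 0
0 --y--> 1
1 --x--> 2
2 --x--> 0
0 --x--> 0
0 --x--> 0
0 --y--> 1
1 --y--> 1
End in state 1, which is not an accepting state.

rejected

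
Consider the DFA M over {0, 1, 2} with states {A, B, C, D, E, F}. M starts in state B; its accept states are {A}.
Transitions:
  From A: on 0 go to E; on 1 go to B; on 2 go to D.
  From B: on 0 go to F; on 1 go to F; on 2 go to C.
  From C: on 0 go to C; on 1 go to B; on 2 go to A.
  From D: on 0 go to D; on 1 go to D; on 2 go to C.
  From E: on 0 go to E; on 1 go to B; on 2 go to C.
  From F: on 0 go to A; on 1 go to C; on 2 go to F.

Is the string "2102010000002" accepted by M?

rejected

B --2--> C
C --1--> B
B --0--> F
F --2--> F
F --0--> A
A --1--> B
B --0--> F
F --0--> A
A --0--> E
E --0--> E
E --0--> E
E --0--> E
E --2--> C
End in state C, which is not an accepting state.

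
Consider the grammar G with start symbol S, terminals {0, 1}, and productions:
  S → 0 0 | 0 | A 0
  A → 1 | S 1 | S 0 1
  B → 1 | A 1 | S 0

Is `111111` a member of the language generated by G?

no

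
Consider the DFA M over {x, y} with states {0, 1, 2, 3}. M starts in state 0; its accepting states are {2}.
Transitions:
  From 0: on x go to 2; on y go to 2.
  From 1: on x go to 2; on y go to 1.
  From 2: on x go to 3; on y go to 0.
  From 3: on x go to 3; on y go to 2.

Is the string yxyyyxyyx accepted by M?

accepted

0 --y--> 2
2 --x--> 3
3 --y--> 2
2 --y--> 0
0 --y--> 2
2 --x--> 3
3 --y--> 2
2 --y--> 0
0 --x--> 2
End in state 2, which is an accepting state.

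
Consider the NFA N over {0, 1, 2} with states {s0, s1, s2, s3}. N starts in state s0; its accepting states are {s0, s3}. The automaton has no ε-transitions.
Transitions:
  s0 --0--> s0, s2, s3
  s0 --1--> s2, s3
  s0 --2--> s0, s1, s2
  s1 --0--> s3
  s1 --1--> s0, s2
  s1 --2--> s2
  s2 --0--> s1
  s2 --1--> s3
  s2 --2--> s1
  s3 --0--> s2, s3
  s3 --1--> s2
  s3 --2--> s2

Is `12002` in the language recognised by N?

rejected

Start: {s0}
read 1: {s2, s3}
read 2: {s1, s2}
read 0: {s1, s3}
read 0: {s2, s3}
read 2: {s1, s2}
Reachable ∩ accepting = {} — empty.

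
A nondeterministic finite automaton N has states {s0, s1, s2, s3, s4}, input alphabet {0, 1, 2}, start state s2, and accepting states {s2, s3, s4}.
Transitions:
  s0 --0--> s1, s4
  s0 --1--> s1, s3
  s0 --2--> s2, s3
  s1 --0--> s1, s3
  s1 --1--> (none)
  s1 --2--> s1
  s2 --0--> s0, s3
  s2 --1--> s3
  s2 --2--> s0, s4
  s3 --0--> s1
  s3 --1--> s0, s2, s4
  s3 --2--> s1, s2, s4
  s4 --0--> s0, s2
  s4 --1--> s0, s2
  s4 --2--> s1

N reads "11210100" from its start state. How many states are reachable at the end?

5

Start: {s2}
read 1: {s3}
read 1: {s0, s2, s4}
read 2: {s0, s1, s2, s3, s4}
read 1: {s0, s1, s2, s3, s4}
read 0: {s0, s1, s2, s3, s4}
read 1: {s0, s1, s2, s3, s4}
read 0: {s0, s1, s2, s3, s4}
read 0: {s0, s1, s2, s3, s4}
Final reachable set {s0, s1, s2, s3, s4} has 5 states.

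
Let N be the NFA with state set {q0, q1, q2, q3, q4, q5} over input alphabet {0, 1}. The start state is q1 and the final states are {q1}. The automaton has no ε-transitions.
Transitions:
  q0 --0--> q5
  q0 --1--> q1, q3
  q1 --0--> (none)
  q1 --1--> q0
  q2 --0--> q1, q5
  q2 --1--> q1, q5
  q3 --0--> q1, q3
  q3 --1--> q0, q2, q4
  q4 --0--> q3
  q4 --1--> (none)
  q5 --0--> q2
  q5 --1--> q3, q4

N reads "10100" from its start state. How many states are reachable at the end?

2

Start: {q1}
read 1: {q0}
read 0: {q5}
read 1: {q3, q4}
read 0: {q1, q3}
read 0: {q1, q3}
Final reachable set {q1, q3} has 2 states.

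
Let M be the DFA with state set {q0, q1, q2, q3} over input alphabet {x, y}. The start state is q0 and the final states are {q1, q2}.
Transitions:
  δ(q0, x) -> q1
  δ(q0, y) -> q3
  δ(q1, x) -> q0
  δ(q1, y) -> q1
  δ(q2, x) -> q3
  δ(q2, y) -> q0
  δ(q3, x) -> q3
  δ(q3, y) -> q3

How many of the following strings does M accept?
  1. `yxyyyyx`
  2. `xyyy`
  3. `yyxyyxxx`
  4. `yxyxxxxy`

1

`yxyyyyx`: rejected
`xyyy`: accepted
`yyxyyxxx`: rejected
`yxyxxxxy`: rejected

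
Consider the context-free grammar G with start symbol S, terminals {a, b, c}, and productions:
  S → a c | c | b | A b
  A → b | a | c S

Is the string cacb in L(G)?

S ⇒ Ab ⇒ cSb ⇒ cacb

yes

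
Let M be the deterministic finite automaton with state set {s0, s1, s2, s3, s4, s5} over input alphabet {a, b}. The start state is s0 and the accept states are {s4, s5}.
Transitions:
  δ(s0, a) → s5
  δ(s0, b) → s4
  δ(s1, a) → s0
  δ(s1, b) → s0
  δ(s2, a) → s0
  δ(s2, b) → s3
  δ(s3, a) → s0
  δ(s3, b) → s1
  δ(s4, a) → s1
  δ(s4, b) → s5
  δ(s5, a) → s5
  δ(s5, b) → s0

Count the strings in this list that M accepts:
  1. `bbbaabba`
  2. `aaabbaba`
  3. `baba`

2

`bbbaabba`: rejected
`aaabbaba`: accepted
`baba`: accepted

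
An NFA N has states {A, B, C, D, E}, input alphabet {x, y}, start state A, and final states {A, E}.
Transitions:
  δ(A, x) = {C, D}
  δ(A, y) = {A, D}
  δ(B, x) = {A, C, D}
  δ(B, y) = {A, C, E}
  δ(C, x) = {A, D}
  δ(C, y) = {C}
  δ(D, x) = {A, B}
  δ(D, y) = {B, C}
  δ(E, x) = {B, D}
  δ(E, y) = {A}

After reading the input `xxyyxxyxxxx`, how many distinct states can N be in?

4

Start: {A}
read x: {C, D}
read x: {A, B, D}
read y: {A, B, C, D, E}
read y: {A, B, C, D, E}
read x: {A, B, C, D}
read x: {A, B, C, D}
read y: {A, B, C, D, E}
read x: {A, B, C, D}
read x: {A, B, C, D}
read x: {A, B, C, D}
read x: {A, B, C, D}
Final reachable set {A, B, C, D} has 4 states.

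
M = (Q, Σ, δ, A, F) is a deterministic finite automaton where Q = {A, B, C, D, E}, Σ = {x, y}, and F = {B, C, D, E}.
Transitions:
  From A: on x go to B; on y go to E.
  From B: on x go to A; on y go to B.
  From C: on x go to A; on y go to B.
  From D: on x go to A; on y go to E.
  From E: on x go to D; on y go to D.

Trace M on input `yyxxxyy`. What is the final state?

A --y--> E
E --y--> D
D --x--> A
A --x--> B
B --x--> A
A --y--> E
E --y--> D

D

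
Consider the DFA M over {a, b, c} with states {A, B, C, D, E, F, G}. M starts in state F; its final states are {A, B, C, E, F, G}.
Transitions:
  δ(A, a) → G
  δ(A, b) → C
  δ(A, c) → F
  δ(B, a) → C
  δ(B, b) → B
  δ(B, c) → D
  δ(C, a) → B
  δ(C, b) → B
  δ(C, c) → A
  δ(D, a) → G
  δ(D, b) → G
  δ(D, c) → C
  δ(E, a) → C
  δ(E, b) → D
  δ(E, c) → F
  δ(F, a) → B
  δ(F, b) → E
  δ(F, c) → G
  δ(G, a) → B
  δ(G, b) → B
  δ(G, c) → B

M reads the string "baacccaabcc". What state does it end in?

F --b--> E
E --a--> C
C --a--> B
B --c--> D
D --c--> C
C --c--> A
A --a--> G
G --a--> B
B --b--> B
B --c--> D
D --c--> C

C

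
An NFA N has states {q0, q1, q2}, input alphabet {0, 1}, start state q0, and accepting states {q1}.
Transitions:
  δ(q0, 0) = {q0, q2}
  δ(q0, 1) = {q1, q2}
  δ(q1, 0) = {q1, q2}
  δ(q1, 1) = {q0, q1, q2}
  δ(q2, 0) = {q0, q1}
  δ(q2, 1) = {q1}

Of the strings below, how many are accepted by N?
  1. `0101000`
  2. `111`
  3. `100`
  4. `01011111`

4

`0101000`: accepted
`111`: accepted
`100`: accepted
`01011111`: accepted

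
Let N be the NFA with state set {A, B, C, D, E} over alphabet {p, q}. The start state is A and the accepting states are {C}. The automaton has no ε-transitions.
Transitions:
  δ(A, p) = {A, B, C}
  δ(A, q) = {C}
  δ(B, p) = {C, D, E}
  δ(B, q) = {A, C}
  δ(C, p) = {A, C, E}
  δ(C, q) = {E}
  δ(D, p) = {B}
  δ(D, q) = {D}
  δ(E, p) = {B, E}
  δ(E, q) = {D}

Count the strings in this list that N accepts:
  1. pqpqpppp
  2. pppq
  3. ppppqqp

pqpqpppp: accepted
pppq: accepted
ppppqqp: accepted

3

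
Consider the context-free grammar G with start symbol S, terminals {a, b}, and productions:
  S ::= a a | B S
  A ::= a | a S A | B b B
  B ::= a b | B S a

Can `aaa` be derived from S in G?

no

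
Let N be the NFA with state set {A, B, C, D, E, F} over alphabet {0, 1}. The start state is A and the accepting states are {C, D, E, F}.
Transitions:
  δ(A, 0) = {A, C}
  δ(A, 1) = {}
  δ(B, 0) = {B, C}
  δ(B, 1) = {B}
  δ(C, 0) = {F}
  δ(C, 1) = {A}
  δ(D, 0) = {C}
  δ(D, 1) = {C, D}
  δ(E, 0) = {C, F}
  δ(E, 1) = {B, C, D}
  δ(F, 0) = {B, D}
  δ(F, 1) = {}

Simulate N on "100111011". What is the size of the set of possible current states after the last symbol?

Start: {A}
read 1: {}
The reachable set is empty and stays empty for the remaining 8 symbols.
Final reachable set {} has 0 states.

0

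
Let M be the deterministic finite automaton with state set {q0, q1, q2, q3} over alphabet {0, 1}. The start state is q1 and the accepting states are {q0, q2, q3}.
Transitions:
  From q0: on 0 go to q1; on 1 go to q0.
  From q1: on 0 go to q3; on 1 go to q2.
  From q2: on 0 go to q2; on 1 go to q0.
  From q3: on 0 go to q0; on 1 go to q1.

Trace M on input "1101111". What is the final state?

q0

q1 --1--> q2
q2 --1--> q0
q0 --0--> q1
q1 --1--> q2
q2 --1--> q0
q0 --1--> q0
q0 --1--> q0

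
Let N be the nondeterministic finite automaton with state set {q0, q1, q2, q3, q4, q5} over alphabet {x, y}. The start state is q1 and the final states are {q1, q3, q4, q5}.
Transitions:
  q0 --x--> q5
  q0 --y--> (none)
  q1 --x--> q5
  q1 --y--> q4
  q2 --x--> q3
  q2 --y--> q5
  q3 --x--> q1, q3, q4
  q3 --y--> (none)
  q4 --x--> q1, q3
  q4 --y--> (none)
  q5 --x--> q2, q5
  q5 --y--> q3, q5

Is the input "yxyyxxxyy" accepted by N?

Start: {q1}
read y: {q4}
read x: {q1, q3}
read y: {q4}
read y: {}
The reachable set is empty and stays empty for the remaining 5 symbols.
Reachable ∩ accepting = {} — empty.

rejected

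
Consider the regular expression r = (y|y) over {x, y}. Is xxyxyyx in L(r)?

Neither y nor y matches xxyxyyx.

no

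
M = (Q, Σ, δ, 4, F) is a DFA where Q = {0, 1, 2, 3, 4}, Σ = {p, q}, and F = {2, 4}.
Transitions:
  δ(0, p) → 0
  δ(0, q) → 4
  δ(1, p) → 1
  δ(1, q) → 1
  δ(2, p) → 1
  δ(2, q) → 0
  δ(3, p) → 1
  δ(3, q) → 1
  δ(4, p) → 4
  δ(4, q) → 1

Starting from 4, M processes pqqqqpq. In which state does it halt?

4 --p--> 4
4 --q--> 1
1 --q--> 1
1 --q--> 1
1 --q--> 1
1 --p--> 1
1 --q--> 1

1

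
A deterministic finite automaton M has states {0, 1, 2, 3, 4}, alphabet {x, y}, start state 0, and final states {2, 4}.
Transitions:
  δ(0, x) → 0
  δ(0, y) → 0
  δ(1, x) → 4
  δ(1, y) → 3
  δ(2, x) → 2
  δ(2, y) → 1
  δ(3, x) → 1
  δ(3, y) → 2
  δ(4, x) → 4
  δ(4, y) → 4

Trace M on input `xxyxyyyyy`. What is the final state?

0 --x--> 0
0 --x--> 0
0 --y--> 0
0 --x--> 0
0 --y--> 0
0 --y--> 0
0 --y--> 0
0 --y--> 0
0 --y--> 0

0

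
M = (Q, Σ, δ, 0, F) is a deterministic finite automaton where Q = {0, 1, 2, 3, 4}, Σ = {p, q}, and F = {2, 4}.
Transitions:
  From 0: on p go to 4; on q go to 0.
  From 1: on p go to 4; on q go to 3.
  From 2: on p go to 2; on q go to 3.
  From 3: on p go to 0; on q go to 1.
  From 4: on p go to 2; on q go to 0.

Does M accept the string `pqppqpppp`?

0 --p--> 4
4 --q--> 0
0 --p--> 4
4 --p--> 2
2 --q--> 3
3 --p--> 0
0 --p--> 4
4 --p--> 2
2 --p--> 2
End in state 2, which is an accepting state.

accepted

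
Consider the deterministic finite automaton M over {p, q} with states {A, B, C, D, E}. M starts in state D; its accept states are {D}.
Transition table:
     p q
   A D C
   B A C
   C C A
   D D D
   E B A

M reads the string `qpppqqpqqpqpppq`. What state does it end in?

D --q--> D
D --p--> D
D --p--> D
D --p--> D
D --q--> D
D --q--> D
D --p--> D
D --q--> D
D --q--> D
D --p--> D
D --q--> D
D --p--> D
D --p--> D
D --p--> D
D --q--> D

D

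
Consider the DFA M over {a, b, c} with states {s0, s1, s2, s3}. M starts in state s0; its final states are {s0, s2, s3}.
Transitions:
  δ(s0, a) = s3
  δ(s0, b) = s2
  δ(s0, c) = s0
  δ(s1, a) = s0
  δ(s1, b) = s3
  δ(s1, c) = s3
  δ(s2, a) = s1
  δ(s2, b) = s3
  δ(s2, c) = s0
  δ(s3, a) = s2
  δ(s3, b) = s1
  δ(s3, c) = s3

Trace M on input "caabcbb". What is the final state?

s0 --c--> s0
s0 --a--> s3
s3 --a--> s2
s2 --b--> s3
s3 --c--> s3
s3 --b--> s1
s1 --b--> s3

s3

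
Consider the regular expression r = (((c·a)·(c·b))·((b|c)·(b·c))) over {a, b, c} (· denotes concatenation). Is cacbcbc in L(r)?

yes

Split as cacb·cbc: ((c·a)·(c·b)) matches cacb and ((b|c)·(b·c)) matches cbc.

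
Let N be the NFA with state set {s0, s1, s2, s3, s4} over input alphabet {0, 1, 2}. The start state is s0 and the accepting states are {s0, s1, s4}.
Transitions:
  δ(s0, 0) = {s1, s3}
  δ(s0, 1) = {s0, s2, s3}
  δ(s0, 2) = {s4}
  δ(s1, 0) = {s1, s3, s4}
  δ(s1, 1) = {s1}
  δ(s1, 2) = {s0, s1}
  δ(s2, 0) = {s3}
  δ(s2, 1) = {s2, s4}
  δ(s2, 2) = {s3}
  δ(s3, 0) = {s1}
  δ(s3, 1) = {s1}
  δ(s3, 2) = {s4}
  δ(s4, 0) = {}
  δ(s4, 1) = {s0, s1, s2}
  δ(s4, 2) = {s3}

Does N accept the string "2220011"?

Start: {s0}
read 2: {s4}
read 2: {s3}
read 2: {s4}
read 0: {}
The reachable set is empty and stays empty for the remaining 3 symbols.
Reachable ∩ accepting = {} — empty.

rejected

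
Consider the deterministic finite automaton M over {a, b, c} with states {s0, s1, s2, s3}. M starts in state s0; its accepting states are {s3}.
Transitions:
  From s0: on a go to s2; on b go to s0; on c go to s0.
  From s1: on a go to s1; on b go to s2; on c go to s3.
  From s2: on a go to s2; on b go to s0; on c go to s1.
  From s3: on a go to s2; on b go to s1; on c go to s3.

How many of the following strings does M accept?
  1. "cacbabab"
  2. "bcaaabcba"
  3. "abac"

"cacbabab": rejected
"bcaaabcba": rejected
"abac": rejected

0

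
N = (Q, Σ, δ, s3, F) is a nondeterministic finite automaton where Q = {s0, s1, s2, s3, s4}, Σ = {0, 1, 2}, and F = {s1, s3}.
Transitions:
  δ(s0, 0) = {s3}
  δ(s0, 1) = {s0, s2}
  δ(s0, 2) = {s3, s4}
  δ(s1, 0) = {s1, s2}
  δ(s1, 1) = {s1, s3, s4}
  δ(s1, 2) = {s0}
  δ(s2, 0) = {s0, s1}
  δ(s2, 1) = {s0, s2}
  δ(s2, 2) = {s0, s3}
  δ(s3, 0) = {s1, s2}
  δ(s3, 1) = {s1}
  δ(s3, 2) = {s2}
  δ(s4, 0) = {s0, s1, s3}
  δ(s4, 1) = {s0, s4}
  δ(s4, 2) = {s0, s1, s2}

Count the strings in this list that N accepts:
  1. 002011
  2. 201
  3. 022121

002011: accepted
201: accepted
022121: accepted

3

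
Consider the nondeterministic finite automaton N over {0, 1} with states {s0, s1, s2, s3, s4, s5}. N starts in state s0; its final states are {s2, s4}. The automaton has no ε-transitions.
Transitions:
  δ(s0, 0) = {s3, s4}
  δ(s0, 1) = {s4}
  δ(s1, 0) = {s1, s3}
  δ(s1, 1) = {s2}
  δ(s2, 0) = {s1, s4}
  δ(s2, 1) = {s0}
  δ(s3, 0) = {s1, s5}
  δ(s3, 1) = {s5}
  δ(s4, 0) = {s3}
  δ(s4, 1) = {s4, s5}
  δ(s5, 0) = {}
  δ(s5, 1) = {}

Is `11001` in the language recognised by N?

Start: {s0}
read 1: {s4}
read 1: {s4, s5}
read 0: {s3}
read 0: {s1, s5}
read 1: {s2}
Reachable ∩ accepting = {s2} — nonempty.

accepted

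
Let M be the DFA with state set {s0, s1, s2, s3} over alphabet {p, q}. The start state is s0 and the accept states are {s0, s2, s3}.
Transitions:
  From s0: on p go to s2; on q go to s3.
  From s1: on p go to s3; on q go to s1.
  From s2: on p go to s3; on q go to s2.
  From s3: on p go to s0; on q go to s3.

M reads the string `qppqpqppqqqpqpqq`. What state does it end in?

s0 --q--> s3
s3 --p--> s0
s0 --p--> s2
s2 --q--> s2
s2 --p--> s3
s3 --q--> s3
s3 --p--> s0
s0 --p--> s2
s2 --q--> s2
s2 --q--> s2
s2 --q--> s2
s2 --p--> s3
s3 --q--> s3
s3 --p--> s0
s0 --q--> s3
s3 --q--> s3

s3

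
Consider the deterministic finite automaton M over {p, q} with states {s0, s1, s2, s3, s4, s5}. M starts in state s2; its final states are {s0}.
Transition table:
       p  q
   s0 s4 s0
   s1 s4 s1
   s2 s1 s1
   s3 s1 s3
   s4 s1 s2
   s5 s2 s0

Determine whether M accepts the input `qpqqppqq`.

rejected

s2 --q--> s1
s1 --p--> s4
s4 --q--> s2
s2 --q--> s1
s1 --p--> s4
s4 --p--> s1
s1 --q--> s1
s1 --q--> s1
End in state s1, which is not an accepting state.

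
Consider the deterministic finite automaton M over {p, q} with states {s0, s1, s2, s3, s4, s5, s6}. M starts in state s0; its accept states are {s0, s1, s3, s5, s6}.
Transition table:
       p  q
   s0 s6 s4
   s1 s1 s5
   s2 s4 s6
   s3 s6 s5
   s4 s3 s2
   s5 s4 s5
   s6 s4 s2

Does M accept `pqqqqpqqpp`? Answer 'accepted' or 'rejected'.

s0 --p--> s6
s6 --q--> s2
s2 --q--> s6
s6 --q--> s2
s2 --q--> s6
s6 --p--> s4
s4 --q--> s2
s2 --q--> s6
s6 --p--> s4
s4 --p--> s3
End in state s3, which is an accepting state.

accepted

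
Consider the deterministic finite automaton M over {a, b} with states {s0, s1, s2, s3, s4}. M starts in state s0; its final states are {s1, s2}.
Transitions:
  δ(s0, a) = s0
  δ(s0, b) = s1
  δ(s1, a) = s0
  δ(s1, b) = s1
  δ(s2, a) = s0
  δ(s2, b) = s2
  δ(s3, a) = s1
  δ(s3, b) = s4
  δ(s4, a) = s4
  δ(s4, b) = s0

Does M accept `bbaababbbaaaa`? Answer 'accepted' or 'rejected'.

s0 --b--> s1
s1 --b--> s1
s1 --a--> s0
s0 --a--> s0
s0 --b--> s1
s1 --a--> s0
s0 --b--> s1
s1 --b--> s1
s1 --b--> s1
s1 --a--> s0
s0 --a--> s0
s0 --a--> s0
s0 --a--> s0
End in state s0, which is not an accepting state.

rejected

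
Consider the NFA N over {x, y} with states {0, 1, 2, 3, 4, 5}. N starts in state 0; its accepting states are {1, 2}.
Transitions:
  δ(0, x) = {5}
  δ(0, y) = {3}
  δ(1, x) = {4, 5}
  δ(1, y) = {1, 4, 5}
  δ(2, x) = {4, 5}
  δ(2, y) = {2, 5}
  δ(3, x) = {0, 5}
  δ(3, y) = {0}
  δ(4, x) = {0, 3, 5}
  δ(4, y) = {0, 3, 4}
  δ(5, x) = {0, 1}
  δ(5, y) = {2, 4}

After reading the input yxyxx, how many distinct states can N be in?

4

Start: {0}
read y: {3}
read x: {0, 5}
read y: {2, 3, 4}
read x: {0, 3, 4, 5}
read x: {0, 1, 3, 5}
Final reachable set {0, 1, 3, 5} has 4 states.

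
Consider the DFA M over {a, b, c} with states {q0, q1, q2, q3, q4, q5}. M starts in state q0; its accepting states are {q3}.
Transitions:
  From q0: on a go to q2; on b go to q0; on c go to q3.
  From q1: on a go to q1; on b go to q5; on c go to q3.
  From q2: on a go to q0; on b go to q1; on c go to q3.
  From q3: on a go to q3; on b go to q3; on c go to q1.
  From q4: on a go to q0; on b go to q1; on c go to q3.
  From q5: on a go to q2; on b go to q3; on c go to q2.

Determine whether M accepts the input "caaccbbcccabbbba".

q0 --c--> q3
q3 --a--> q3
q3 --a--> q3
q3 --c--> q1
q1 --c--> q3
q3 --b--> q3
q3 --b--> q3
q3 --c--> q1
q1 --c--> q3
q3 --c--> q1
q1 --a--> q1
q1 --b--> q5
q5 --b--> q3
q3 --b--> q3
q3 --b--> q3
q3 --a--> q3
End in state q3, which is an accepting state.

accepted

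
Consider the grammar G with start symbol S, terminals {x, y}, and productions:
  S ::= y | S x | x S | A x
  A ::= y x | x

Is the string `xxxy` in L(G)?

yes

S ⇒ xS ⇒ xxS ⇒ xxxS ⇒ xxxy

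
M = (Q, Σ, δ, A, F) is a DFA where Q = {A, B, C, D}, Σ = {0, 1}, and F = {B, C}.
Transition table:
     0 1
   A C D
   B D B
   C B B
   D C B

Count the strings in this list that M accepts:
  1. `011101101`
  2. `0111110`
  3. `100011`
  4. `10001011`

3

`011101101`: accepted
`0111110`: rejected
`100011`: accepted
`10001011`: accepted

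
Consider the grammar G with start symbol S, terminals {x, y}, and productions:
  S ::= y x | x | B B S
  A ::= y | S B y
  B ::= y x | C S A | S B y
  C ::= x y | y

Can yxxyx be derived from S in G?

no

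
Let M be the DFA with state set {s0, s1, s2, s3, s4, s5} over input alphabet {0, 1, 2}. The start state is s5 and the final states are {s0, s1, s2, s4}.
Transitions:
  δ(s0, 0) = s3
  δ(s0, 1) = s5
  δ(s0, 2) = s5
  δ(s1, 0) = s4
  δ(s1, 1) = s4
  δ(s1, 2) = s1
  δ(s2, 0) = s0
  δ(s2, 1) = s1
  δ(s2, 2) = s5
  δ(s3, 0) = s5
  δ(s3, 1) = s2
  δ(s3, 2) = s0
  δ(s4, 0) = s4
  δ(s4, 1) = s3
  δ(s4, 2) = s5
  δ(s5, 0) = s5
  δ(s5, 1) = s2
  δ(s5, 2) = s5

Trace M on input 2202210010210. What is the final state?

s0

s5 --2--> s5
s5 --2--> s5
s5 --0--> s5
s5 --2--> s5
s5 --2--> s5
s5 --1--> s2
s2 --0--> s0
s0 --0--> s3
s3 --1--> s2
s2 --0--> s0
s0 --2--> s5
s5 --1--> s2
s2 --0--> s0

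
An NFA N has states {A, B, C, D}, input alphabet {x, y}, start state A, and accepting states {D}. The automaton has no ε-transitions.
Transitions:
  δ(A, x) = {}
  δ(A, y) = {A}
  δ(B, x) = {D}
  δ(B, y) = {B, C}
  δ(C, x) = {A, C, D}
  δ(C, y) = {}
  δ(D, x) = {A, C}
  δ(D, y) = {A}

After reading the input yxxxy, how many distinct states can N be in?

Start: {A}
read y: {A}
read x: {}
The reachable set is empty and stays empty for the remaining 3 symbols.
Final reachable set {} has 0 states.

0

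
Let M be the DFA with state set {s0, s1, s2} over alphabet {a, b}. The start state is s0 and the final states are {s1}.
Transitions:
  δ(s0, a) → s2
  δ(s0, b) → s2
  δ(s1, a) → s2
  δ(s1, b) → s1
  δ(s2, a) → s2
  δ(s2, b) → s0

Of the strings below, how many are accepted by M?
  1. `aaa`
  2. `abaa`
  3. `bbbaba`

`aaa`: rejected
`abaa`: rejected
`bbbaba`: rejected

0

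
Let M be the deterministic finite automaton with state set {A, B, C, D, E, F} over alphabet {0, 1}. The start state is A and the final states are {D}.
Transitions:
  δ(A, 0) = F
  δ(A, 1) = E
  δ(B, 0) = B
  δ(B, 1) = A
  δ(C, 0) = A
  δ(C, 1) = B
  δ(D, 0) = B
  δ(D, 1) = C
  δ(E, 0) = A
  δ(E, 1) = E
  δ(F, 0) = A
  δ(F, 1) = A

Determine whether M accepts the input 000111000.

A --0--> F
F --0--> A
A --0--> F
F --1--> A
A --1--> E
E --1--> E
E --0--> A
A --0--> F
F --0--> A
End in state A, which is not an accepting state.

rejected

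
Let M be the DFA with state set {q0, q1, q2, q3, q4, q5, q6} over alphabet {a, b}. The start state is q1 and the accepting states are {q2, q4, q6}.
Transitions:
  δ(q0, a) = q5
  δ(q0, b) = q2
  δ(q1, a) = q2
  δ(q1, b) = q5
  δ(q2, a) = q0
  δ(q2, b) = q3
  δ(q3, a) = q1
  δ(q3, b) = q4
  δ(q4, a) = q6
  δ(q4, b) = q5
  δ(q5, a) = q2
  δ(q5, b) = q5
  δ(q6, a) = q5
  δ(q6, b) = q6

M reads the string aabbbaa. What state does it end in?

q5

q1 --a--> q2
q2 --a--> q0
q0 --b--> q2
q2 --b--> q3
q3 --b--> q4
q4 --a--> q6
q6 --a--> q5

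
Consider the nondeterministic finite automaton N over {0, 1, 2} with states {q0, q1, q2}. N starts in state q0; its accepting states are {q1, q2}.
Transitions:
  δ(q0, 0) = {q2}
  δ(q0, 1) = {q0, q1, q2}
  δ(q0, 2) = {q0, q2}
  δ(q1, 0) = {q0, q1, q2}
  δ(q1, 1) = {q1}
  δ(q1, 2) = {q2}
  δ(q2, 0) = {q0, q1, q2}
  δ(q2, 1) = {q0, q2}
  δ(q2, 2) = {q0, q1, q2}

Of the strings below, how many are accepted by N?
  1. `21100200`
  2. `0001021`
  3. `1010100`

`21100200`: accepted
`0001021`: accepted
`1010100`: accepted

3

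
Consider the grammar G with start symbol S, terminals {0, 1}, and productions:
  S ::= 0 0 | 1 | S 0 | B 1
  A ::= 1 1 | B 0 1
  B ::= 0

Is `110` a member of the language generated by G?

no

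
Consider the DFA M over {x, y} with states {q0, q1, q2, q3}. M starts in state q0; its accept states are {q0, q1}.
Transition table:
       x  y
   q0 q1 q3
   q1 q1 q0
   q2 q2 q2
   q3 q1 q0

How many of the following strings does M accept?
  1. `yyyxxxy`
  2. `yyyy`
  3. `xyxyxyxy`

3

`yyyxxxy`: accepted
`yyyy`: accepted
`xyxyxyxy`: accepted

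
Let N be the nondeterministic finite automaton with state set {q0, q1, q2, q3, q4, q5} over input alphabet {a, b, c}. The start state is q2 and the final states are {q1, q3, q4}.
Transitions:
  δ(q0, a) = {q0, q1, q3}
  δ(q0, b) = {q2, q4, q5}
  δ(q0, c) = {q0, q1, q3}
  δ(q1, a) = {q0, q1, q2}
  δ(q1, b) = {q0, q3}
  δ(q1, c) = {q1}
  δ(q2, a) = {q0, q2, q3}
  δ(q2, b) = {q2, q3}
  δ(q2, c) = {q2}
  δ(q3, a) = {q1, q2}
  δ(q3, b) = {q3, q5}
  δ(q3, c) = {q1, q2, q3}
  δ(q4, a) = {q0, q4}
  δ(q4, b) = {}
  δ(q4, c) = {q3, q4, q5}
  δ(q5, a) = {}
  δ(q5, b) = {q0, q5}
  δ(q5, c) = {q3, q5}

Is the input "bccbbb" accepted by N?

Start: {q2}
read b: {q2, q3}
read c: {q1, q2, q3}
read c: {q1, q2, q3}
read b: {q0, q2, q3, q5}
read b: {q0, q2, q3, q4, q5}
read b: {q0, q2, q3, q4, q5}
Reachable ∩ accepting = {q3, q4} — nonempty.

accepted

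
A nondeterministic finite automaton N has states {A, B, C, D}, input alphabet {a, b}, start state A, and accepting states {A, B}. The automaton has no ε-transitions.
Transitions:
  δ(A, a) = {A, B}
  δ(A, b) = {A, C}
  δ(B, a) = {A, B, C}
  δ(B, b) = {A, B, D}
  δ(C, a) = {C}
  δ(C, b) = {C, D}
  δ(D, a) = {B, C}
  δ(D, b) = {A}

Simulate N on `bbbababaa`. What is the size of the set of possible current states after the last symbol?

3

Start: {A}
read b: {A, C}
read b: {A, C, D}
read b: {A, C, D}
read a: {A, B, C}
read b: {A, B, C, D}
read a: {A, B, C}
read b: {A, B, C, D}
read a: {A, B, C}
read a: {A, B, C}
Final reachable set {A, B, C} has 3 states.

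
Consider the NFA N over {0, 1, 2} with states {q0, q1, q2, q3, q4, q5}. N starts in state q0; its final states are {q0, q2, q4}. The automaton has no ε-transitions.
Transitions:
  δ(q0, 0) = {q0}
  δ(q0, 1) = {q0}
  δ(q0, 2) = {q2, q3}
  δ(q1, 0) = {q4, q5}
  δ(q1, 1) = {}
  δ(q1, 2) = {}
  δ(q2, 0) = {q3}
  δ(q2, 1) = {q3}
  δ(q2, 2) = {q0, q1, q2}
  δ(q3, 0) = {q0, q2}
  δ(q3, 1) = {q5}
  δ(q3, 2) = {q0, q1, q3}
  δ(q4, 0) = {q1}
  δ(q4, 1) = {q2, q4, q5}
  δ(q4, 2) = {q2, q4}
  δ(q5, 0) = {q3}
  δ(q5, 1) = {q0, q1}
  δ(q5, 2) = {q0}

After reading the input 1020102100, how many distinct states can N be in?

Start: {q0}
read 1: {q0}
read 0: {q0}
read 2: {q2, q3}
read 0: {q0, q2, q3}
read 1: {q0, q3, q5}
read 0: {q0, q2, q3}
read 2: {q0, q1, q2, q3}
read 1: {q0, q3, q5}
read 0: {q0, q2, q3}
read 0: {q0, q2, q3}
Final reachable set {q0, q2, q3} has 3 states.

3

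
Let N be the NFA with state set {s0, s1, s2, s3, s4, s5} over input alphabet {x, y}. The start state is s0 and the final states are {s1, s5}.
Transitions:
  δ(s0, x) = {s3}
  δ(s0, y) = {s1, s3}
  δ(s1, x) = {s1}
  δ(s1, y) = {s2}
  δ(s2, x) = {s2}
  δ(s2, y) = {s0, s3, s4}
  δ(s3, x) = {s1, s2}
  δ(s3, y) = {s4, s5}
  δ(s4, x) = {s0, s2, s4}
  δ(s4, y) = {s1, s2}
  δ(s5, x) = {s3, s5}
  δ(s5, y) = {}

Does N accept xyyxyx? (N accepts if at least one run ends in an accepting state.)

accepted

Start: {s0}
read x: {s3}
read y: {s4, s5}
read y: {s1, s2}
read x: {s1, s2}
read y: {s0, s2, s3, s4}
read x: {s0, s1, s2, s3, s4}
Reachable ∩ accepting = {s1} — nonempty.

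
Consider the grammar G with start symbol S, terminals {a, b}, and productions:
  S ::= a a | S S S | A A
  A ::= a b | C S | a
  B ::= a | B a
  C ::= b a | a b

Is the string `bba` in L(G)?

no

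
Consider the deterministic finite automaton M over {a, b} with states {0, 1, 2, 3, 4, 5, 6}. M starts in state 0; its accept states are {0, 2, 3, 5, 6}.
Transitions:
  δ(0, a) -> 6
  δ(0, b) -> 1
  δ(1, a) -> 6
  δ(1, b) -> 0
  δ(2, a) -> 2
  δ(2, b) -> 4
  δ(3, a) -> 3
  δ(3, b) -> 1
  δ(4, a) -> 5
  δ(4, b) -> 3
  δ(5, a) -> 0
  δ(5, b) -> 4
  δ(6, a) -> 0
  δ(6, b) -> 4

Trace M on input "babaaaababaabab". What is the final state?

4

0 --b--> 1
1 --a--> 6
6 --b--> 4
4 --a--> 5
5 --a--> 0
0 --a--> 6
6 --a--> 0
0 --b--> 1
1 --a--> 6
6 --b--> 4
4 --a--> 5
5 --a--> 0
0 --b--> 1
1 --a--> 6
6 --b--> 4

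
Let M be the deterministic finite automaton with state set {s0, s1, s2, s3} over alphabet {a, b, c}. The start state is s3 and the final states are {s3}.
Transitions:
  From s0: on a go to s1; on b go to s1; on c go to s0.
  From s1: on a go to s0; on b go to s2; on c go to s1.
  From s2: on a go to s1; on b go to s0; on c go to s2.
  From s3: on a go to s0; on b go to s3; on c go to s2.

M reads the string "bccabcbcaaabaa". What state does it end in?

s0

s3 --b--> s3
s3 --c--> s2
s2 --c--> s2
s2 --a--> s1
s1 --b--> s2
s2 --c--> s2
s2 --b--> s0
s0 --c--> s0
s0 --a--> s1
s1 --a--> s0
s0 --a--> s1
s1 --b--> s2
s2 --a--> s1
s1 --a--> s0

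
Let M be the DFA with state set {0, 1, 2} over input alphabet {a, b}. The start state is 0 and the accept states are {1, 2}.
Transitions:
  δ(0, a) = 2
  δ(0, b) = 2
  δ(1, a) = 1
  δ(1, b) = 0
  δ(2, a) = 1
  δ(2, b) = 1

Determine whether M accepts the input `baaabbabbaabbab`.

0 --b--> 2
2 --a--> 1
1 --a--> 1
1 --a--> 1
1 --b--> 0
0 --b--> 2
2 --a--> 1
1 --b--> 0
0 --b--> 2
2 --a--> 1
1 --a--> 1
1 --b--> 0
0 --b--> 2
2 --a--> 1
1 --b--> 0
End in state 0, which is not an accepting state.

rejected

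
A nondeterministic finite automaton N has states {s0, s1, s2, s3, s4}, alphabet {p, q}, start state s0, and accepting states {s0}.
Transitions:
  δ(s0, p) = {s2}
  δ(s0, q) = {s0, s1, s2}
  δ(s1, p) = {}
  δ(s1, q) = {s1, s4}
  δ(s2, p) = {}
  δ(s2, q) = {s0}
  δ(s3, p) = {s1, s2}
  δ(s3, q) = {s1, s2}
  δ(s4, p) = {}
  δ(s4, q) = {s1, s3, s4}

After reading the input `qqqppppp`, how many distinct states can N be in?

Start: {s0}
read q: {s0, s1, s2}
read q: {s0, s1, s2, s4}
read q: {s0, s1, s2, s3, s4}
read p: {s1, s2}
read p: {}
The reachable set is empty and stays empty for the remaining 3 symbols.
Final reachable set {} has 0 states.

0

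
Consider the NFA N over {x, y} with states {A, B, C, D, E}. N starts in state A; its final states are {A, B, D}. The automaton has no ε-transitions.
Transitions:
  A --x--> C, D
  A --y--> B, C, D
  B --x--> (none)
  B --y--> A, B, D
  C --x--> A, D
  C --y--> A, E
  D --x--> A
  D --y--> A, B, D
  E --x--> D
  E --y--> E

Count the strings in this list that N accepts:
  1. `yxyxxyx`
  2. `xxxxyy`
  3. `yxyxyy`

3

`yxyxxyx`: accepted
`xxxxyy`: accepted
`yxyxyy`: accepted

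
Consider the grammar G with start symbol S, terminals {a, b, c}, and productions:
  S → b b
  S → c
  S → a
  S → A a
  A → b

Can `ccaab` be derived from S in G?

no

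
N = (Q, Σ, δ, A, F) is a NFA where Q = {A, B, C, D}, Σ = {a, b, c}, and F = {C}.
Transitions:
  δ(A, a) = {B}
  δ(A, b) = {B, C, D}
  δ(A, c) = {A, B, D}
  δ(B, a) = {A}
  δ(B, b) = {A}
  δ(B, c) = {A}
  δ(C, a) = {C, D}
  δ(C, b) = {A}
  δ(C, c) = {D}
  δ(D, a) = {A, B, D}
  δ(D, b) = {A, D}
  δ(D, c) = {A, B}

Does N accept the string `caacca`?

rejected

Start: {A}
read c: {A, B, D}
read a: {A, B, D}
read a: {A, B, D}
read c: {A, B, D}
read c: {A, B, D}
read a: {A, B, D}
Reachable ∩ accepting = {} — empty.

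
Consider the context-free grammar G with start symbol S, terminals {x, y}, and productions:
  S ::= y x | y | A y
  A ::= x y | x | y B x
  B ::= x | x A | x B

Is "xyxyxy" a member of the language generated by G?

no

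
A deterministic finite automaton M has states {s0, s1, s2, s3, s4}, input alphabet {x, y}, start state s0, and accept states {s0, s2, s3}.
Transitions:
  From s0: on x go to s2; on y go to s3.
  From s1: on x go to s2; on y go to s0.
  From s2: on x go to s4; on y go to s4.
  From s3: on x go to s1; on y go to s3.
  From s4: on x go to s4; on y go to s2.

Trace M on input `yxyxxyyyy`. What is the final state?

s4

s0 --y--> s3
s3 --x--> s1
s1 --y--> s0
s0 --x--> s2
s2 --x--> s4
s4 --y--> s2
s2 --y--> s4
s4 --y--> s2
s2 --y--> s4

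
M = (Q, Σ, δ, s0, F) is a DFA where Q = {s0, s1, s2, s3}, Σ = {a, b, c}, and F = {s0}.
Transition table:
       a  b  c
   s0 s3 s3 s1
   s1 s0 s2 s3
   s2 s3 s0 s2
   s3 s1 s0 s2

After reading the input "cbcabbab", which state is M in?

s0 --c--> s1
s1 --b--> s2
s2 --c--> s2
s2 --a--> s3
s3 --b--> s0
s0 --b--> s3
s3 --a--> s1
s1 --b--> s2

s2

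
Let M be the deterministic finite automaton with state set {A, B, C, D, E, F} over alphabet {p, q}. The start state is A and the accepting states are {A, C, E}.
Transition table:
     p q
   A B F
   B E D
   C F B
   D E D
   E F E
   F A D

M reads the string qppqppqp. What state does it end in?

A --q--> F
F --p--> A
A --p--> B
B --q--> D
D --p--> E
E --p--> F
F --q--> D
D --p--> E

E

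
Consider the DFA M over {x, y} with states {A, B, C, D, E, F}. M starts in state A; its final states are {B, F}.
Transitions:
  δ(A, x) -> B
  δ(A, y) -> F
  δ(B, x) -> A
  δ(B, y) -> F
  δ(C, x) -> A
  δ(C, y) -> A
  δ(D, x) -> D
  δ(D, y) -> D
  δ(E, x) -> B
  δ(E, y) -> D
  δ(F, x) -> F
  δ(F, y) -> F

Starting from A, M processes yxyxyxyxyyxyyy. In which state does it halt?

F

A --y--> F
F --x--> F
F --y--> F
F --x--> F
F --y--> F
F --x--> F
F --y--> F
F --x--> F
F --y--> F
F --y--> F
F --x--> F
F --y--> F
F --y--> F
F --y--> F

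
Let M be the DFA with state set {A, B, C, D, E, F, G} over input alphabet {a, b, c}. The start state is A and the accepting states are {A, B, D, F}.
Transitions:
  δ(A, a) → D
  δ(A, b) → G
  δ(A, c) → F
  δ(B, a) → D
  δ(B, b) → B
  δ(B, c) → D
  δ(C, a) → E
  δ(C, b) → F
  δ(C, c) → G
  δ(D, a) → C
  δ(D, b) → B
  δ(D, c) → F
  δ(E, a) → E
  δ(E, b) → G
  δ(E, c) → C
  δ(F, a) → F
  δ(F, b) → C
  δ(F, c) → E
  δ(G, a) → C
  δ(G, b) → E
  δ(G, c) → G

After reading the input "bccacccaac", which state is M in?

C

A --b--> G
G --c--> G
G --c--> G
G --a--> C
C --c--> G
G --c--> G
G --c--> G
G --a--> C
C --a--> E
E --c--> C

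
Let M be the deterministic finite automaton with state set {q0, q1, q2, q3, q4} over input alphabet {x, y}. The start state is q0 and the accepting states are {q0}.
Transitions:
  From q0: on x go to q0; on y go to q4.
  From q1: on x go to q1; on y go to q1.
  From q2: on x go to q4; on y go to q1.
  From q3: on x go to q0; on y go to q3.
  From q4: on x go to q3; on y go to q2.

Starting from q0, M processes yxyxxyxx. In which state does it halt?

q0

q0 --y--> q4
q4 --x--> q3
q3 --y--> q3
q3 --x--> q0
q0 --x--> q0
q0 --y--> q4
q4 --x--> q3
q3 --x--> q0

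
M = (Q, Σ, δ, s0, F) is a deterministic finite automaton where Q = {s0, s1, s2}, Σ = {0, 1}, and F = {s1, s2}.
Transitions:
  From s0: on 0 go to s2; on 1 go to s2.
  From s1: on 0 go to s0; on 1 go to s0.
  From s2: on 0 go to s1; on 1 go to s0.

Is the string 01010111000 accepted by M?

rejected

s0 --0--> s2
s2 --1--> s0
s0 --0--> s2
s2 --1--> s0
s0 --0--> s2
s2 --1--> s0
s0 --1--> s2
s2 --1--> s0
s0 --0--> s2
s2 --0--> s1
s1 --0--> s0
End in state s0, which is not an accepting state.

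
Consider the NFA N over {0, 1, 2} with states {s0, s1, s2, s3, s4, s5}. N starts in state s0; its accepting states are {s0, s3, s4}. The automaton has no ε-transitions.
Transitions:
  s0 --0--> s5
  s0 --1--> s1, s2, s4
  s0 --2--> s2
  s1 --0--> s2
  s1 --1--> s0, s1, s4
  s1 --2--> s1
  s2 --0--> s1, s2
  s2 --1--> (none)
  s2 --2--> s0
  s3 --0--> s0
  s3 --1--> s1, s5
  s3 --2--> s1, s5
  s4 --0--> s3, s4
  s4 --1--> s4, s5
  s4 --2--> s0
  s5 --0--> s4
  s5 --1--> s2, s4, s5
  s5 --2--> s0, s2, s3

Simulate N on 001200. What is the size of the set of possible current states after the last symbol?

4

Start: {s0}
read 0: {s5}
read 0: {s4}
read 1: {s4, s5}
read 2: {s0, s2, s3}
read 0: {s0, s1, s2, s5}
read 0: {s1, s2, s4, s5}
Final reachable set {s1, s2, s4, s5} has 4 states.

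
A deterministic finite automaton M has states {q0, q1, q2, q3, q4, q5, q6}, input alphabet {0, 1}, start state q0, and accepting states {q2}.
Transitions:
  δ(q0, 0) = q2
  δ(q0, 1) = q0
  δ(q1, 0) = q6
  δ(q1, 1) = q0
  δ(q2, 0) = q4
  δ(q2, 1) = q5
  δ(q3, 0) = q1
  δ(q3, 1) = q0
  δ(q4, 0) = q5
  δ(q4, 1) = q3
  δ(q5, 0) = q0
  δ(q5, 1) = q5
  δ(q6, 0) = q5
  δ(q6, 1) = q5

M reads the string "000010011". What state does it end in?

q0 --0--> q2
q2 --0--> q4
q4 --0--> q5
q5 --0--> q0
q0 --1--> q0
q0 --0--> q2
q2 --0--> q4
q4 --1--> q3
q3 --1--> q0

q0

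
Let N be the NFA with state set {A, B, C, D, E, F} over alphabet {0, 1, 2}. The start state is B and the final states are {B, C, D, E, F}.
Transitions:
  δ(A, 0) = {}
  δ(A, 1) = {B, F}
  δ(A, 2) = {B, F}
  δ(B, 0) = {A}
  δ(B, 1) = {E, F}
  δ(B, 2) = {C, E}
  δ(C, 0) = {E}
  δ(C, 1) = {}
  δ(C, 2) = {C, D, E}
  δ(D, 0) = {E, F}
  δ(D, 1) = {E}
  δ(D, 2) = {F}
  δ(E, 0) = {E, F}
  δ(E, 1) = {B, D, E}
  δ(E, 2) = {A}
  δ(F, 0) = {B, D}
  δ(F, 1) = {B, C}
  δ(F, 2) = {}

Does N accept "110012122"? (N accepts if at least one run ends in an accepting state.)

Start: {B}
read 1: {E, F}
read 1: {B, C, D, E}
read 0: {A, E, F}
read 0: {B, D, E, F}
read 1: {B, C, D, E, F}
read 2: {A, C, D, E, F}
read 1: {B, C, D, E, F}
read 2: {A, C, D, E, F}
read 2: {A, B, C, D, E, F}
Reachable ∩ accepting = {B, C, D, E, F} — nonempty.

accepted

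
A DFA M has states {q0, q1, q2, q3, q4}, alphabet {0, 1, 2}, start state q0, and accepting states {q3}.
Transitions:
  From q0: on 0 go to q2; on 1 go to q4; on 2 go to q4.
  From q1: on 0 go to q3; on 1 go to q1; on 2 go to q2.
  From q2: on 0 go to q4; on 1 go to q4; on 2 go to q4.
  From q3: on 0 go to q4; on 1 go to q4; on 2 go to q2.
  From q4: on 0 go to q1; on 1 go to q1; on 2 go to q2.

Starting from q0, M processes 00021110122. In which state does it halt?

q4

q0 --0--> q2
q2 --0--> q4
q4 --0--> q1
q1 --2--> q2
q2 --1--> q4
q4 --1--> q1
q1 --1--> q1
q1 --0--> q3
q3 --1--> q4
q4 --2--> q2
q2 --2--> q4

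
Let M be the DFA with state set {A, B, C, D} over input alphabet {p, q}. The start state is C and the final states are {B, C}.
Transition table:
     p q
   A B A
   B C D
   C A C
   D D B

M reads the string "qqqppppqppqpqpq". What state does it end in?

C --q--> C
C --q--> C
C --q--> C
C --p--> A
A --p--> B
B --p--> C
C --p--> A
A --q--> A
A --p--> B
B --p--> C
C --q--> C
C --p--> A
A --q--> A
A --p--> B
B --q--> D

D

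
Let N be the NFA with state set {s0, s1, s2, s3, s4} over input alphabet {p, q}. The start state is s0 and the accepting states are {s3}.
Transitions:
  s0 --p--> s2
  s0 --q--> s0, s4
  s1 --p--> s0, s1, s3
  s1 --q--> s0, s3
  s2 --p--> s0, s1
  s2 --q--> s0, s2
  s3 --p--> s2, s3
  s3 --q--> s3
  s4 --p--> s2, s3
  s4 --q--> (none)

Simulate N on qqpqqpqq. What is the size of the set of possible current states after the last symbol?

4

Start: {s0}
read q: {s0, s4}
read q: {s0, s4}
read p: {s2, s3}
read q: {s0, s2, s3}
read q: {s0, s2, s3, s4}
read p: {s0, s1, s2, s3}
read q: {s0, s2, s3, s4}
read q: {s0, s2, s3, s4}
Final reachable set {s0, s2, s3, s4} has 4 states.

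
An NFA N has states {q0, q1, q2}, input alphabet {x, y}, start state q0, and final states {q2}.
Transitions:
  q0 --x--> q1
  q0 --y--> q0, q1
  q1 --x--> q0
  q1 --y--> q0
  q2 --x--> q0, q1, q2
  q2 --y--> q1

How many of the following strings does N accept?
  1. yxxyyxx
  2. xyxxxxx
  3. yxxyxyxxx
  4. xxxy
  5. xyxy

0

yxxyyxx: rejected
xyxxxxx: rejected
yxxyxyxxx: rejected
xxxy: rejected
xyxy: rejected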